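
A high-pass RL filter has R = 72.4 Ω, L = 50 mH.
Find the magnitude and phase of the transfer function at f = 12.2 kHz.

Step 1 — Angular frequency: ω = 2π·1.22e+04 = 7.665e+04 rad/s.
Step 2 — Transfer function: H(jω) = jωL/(R + jωL).
Step 3 — Numerator jωL = j·3833; denominator R + jωL = 72.4 + j3833.
Step 4 — H = 0.9996 + j0.01888.
Step 5 — Magnitude: |H| = 0.9998 (-0.0 dB); phase: φ = 1.1°.

|H| = 0.9998 (-0.0 dB), φ = 1.1°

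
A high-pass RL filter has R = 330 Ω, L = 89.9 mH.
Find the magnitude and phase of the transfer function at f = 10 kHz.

Step 1 — Angular frequency: ω = 2π·1e+04 = 6.283e+04 rad/s.
Step 2 — Transfer function: H(jω) = jωL/(R + jωL).
Step 3 — Numerator jωL = j·5649; denominator R + jωL = 330 + j5649.
Step 4 — H = 0.9966 + j0.05822.
Step 5 — Magnitude: |H| = 0.9983 (-0.0 dB); phase: φ = 3.3°.

|H| = 0.9983 (-0.0 dB), φ = 3.3°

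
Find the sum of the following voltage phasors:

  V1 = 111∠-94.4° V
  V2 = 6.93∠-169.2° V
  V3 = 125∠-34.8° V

Step 1 — Convert each phasor to rectangular form:
  V1 = 111·(cos(-94.4°) + j·sin(-94.4°)) = -8.516 - j110.7 V
  V2 = 6.93·(cos(-169.2°) + j·sin(-169.2°)) = -6.807 - j1.299 V
  V3 = 125·(cos(-34.8°) + j·sin(-34.8°)) = 102.6 - j71.34 V
Step 2 — Sum components: V_total = 87.32 - j183.3 V.
Step 3 — Convert to polar: |V_total| = 203 V, ∠V_total = -64.5°.

V_total = 203∠-64.5° V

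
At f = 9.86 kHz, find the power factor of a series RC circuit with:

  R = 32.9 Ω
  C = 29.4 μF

Step 1 — Angular frequency: ω = 2π·f = 2π·9860 = 6.195e+04 rad/s.
Step 2 — Component impedances:
  R: Z = R = 32.9 Ω
  C: Z = 1/(jωC) = -j/(ω·C) = 0 - j0.549 Ω
Step 3 — Series combination: Z_total = R + C = 32.9 - j0.549 Ω = 32.9∠-1.0° Ω.
Step 4 — Power factor: PF = cos(φ) = Re(Z)/|Z| = 32.9/32.9046 = 0.9999.
Step 5 — Type: Im(Z) = -0.549 ⇒ leading (phase φ = -1.0°).

PF = 0.9999 (leading, φ = -1.0°)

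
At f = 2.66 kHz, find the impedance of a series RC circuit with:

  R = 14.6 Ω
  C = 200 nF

Step 1 — Angular frequency: ω = 2π·f = 2π·2660 = 1.671e+04 rad/s.
Step 2 — Component impedances:
  R: Z = R = 14.6 Ω
  C: Z = 1/(jωC) = -j/(ω·C) = 0 - j299.2 Ω
Step 3 — Series combination: Z_total = R + C = 14.6 - j299.2 Ω = 299.5∠-87.2° Ω.

Z = 14.6 - j299.2 Ω = 299.5∠-87.2° Ω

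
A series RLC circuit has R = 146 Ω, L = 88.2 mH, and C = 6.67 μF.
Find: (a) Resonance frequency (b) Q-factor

Step 1 — Resonance condition Im(Z)=0 gives ω₀ = 1/√(LC).
Step 2 — ω₀ = 1/√(0.0882·6.67e-06) = 1304 rad/s.
Step 3 — f₀ = ω₀/(2π) = 207.5 Hz.
Step 4 — Series Q: Q = ω₀L/R = 1304·0.0882/146 = 0.7876.

(a) f₀ = 207.5 Hz  (b) Q = 0.7876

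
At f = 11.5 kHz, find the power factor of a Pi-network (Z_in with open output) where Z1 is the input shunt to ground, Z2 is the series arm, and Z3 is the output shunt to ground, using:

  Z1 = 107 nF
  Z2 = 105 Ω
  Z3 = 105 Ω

Step 1 — Angular frequency: ω = 2π·f = 2π·1.15e+04 = 7.226e+04 rad/s.
Step 2 — Component impedances:
  Z1: Z = 1/(jωC) = -j/(ω·C) = 0 - j129.3 Ω
  Z2: Z = R = 105 Ω
  Z3: Z = R = 105 Ω
Step 3 — With open output, the series arm Z2 and the output shunt Z3 appear in series to ground: Z2 + Z3 = 210 Ω.
Step 4 — Parallel with input shunt Z1: Z_in = Z1 || (Z2 + Z3) = 57.75 - j93.77 Ω = 110.1∠-58.4° Ω.
Step 5 — Power factor: PF = cos(φ) = Re(Z)/|Z| = 57.754/110.13 = 0.5244.
Step 6 — Type: Im(Z) = -93.77 ⇒ leading (phase φ = -58.4°).

PF = 0.5244 (leading, φ = -58.4°)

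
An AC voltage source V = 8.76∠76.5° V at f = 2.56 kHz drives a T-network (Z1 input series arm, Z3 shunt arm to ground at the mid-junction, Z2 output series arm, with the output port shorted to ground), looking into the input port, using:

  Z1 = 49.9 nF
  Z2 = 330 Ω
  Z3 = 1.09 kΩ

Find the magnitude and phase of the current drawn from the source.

Step 1 — Angular frequency: ω = 2π·f = 2π·2560 = 1.608e+04 rad/s.
Step 2 — Component impedances:
  Z1: Z = 1/(jωC) = -j/(ω·C) = 0 - j1246 Ω
  Z2: Z = R = 330 Ω
  Z3: Z = R = 1090 Ω
Step 3 — With the output port shorted to ground, the output series arm Z2 runs from the junction to ground; the shunt arm Z3 also runs from the junction to ground. They appear in parallel: Z3 || Z2 = 253.3 Ω.
Step 4 — Series with input arm Z1: Z_in = Z1 + (Z3 || Z2) = 253.3 - j1246 Ω = 1271∠-78.5° Ω.
Step 5 — Source phasor: V = 8.76∠76.5° V = 2.045 + j8.518 V.
Step 6 — Ohm's law: I = V / Z_total = (2.045 + j8.518) / (253.3 - j1246) = -0.006245 + j0.002911 A.
Step 7 — Convert to polar: |I| = 0.00689 A, ∠I = 155.0°.

I = 0.00689∠155.0° A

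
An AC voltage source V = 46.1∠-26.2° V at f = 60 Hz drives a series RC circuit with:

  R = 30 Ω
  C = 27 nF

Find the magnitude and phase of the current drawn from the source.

Step 1 — Angular frequency: ω = 2π·f = 2π·60 = 377 rad/s.
Step 2 — Component impedances:
  R: Z = R = 30 Ω
  C: Z = 1/(jωC) = -j/(ω·C) = 0 - j9.824e+04 Ω
Step 3 — Series combination: Z_total = R + C = 30 - j9.824e+04 Ω = 9.824e+04∠-90.0° Ω.
Step 4 — Source phasor: V = 46.1∠-26.2° V = 41.36 - j20.35 V.
Step 5 — Ohm's law: I = V / Z_total = (41.36 - j20.35) / (30 - j9.824e+04) = 0.0002073 + j0.000421 A.
Step 6 — Convert to polar: |I| = 0.0004692 A, ∠I = 63.8°.

I = 0.0004692∠63.8° A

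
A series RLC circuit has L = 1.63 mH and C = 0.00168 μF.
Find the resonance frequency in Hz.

Step 1 — Resonance condition Im(Z)=0 gives ω₀ = 1/√(LC).
Step 2 — ω₀ = 1/√(0.00163·1.68e-09) = 6.043e+05 rad/s.
Step 3 — f₀ = ω₀/(2π) = 9.618e+04 Hz.

f₀ = 9.618e+04 Hz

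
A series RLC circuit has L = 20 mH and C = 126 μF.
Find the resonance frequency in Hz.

Step 1 — Resonance condition Im(Z)=0 gives ω₀ = 1/√(LC).
Step 2 — ω₀ = 1/√(0.02·0.000126) = 629.9 rad/s.
Step 3 — f₀ = ω₀/(2π) = 100.3 Hz.

f₀ = 100.3 Hz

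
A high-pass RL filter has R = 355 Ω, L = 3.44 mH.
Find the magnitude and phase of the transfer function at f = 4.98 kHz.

Step 1 — Angular frequency: ω = 2π·4980 = 3.129e+04 rad/s.
Step 2 — Transfer function: H(jω) = jωL/(R + jωL).
Step 3 — Numerator jωL = j·107.6; denominator R + jωL = 355 + j107.6.
Step 4 — H = 0.08419 + j0.2777.
Step 5 — Magnitude: |H| = 0.2902 (-10.7 dB); phase: φ = 73.1°.

|H| = 0.2902 (-10.7 dB), φ = 73.1°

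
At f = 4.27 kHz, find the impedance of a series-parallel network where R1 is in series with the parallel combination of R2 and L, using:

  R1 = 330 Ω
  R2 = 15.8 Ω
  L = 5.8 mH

Step 1 — Angular frequency: ω = 2π·f = 2π·4270 = 2.683e+04 rad/s.
Step 2 — Component impedances:
  R1: Z = R = 330 Ω
  R2: Z = R = 15.8 Ω
  L: Z = jωL = j·2.683e+04·0.0058 = 0 + j155.6 Ω
Step 3 — Parallel branch: R2 || L = 1/(1/R2 + 1/L) = 15.64 + j1.588 Ω.
Step 4 — Series with R1: Z_total = R1 + (R2 || L) = 345.6 + j1.588 Ω = 345.6∠0.3° Ω.

Z = 345.6 + j1.588 Ω = 345.6∠0.3° Ω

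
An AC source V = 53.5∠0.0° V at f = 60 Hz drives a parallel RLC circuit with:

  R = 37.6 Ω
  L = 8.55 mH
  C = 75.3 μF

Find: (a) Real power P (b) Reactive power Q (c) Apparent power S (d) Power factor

Step 1 — Angular frequency: ω = 2π·f = 2π·60 = 377 rad/s.
Step 2 — Component impedances:
  R: Z = R = 37.6 Ω
  L: Z = jωL = j·377·0.00855 = 0 + j3.223 Ω
  C: Z = 1/(jωC) = -j/(ω·C) = 0 - j35.23 Ω
Step 3 — Parallel combination: 1/Z_total = 1/R + 1/L + 1/C; Z_total = 0.3318 + j3.517 Ω = 3.532∠84.6° Ω.
Step 4 — Source phasor: V = 53.5∠0.0° V = 53.5 V.
Step 5 — Current: I = V / Z = 1.423 - j15.08 A = 15.15∠-84.6° A.
Step 6 — Complex power: S = V·I* = 76.12 + j806.7 VA.
Step 7 — Real power: P = Re(S) = 76.12 W.
Step 8 — Reactive power: Q = Im(S) = 806.7 VAR.
Step 9 — Apparent power: |S| = 810.3 VA.
Step 10 — Power factor: PF = P/|S| = 0.09394 (lagging).

(a) P = 76.12 W  (b) Q = 806.7 VAR  (c) S = 810.3 VA  (d) PF = 0.09394 (lagging)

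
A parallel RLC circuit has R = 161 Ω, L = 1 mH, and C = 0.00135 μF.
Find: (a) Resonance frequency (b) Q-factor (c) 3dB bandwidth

Step 1 — Resonance: ω₀ = 1/√(LC) = 1/√(0.001·1.35e-09) = 8.607e+05 rad/s.
Step 2 — f₀ = ω₀/(2π) = 1.37e+05 Hz.
Step 3 — Parallel Q: Q = R/(ω₀L) = 161/(8.607e+05·0.001) = 0.1871.
Step 4 — Bandwidth: Δω = ω₀/Q = 4.601e+06 rad/s; BW = Δω/(2π) = 7.323e+05 Hz.

(a) f₀ = 1.37e+05 Hz  (b) Q = 0.1871  (c) BW = 7.323e+05 Hz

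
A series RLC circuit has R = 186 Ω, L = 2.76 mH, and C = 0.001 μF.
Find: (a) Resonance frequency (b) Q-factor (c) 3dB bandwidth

Step 1 — Resonance: ω₀ = 1/√(LC) = 1/√(0.00276·1e-09) = 6.019e+05 rad/s.
Step 2 — f₀ = ω₀/(2π) = 9.58e+04 Hz.
Step 3 — Series Q: Q = ω₀L/R = 6.019e+05·0.00276/186 = 8.932.
Step 4 — Bandwidth: Δω = ω₀/Q = 6.739e+04 rad/s; BW = Δω/(2π) = 1.073e+04 Hz.

(a) f₀ = 9.58e+04 Hz  (b) Q = 8.932  (c) BW = 1.073e+04 Hz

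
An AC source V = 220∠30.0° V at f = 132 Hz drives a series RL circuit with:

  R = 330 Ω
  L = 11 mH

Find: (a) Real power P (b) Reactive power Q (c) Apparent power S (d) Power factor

Step 1 — Angular frequency: ω = 2π·f = 2π·132 = 829.4 rad/s.
Step 2 — Component impedances:
  R: Z = R = 330 Ω
  L: Z = jωL = j·829.4·0.011 = 0 + j9.123 Ω
Step 3 — Series combination: Z_total = R + L = 330 + j9.123 Ω = 330.1∠1.6° Ω.
Step 4 — Source phasor: V = 220∠30.0° V = 190.5 + j110 V.
Step 5 — Current: I = V / Z = 0.5861 + j0.3171 A = 0.6664∠28.4° A.
Step 6 — Complex power: S = V·I* = 146.6 + j4.052 VA.
Step 7 — Real power: P = Re(S) = 146.6 W.
Step 8 — Reactive power: Q = Im(S) = 4.052 VAR.
Step 9 — Apparent power: |S| = 146.6 VA.
Step 10 — Power factor: PF = P/|S| = 0.9996 (lagging).

(a) P = 146.6 W  (b) Q = 4.052 VAR  (c) S = 146.6 VA  (d) PF = 0.9996 (lagging)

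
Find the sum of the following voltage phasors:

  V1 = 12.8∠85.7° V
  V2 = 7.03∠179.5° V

Step 1 — Convert each phasor to rectangular form:
  V1 = 12.8·(cos(85.7°) + j·sin(85.7°)) = 0.9597 + j12.76 V
  V2 = 7.03·(cos(179.5°) + j·sin(179.5°)) = -7.03 + j0.06135 V
Step 2 — Sum components: V_total = -6.07 + j12.83 V.
Step 3 — Convert to polar: |V_total| = 14.19 V, ∠V_total = 115.3°.

V_total = 14.19∠115.3° V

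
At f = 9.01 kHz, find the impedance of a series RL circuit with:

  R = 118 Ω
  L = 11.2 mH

Step 1 — Angular frequency: ω = 2π·f = 2π·9010 = 5.661e+04 rad/s.
Step 2 — Component impedances:
  R: Z = R = 118 Ω
  L: Z = jωL = j·5.661e+04·0.0112 = 0 + j634 Ω
Step 3 — Series combination: Z_total = R + L = 118 + j634 Ω = 644.9∠79.5° Ω.

Z = 118 + j634 Ω = 644.9∠79.5° Ω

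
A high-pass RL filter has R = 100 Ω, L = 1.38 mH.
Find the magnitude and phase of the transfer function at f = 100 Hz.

Step 1 — Angular frequency: ω = 2π·100 = 628.3 rad/s.
Step 2 — Transfer function: H(jω) = jωL/(R + jωL).
Step 3 — Numerator jωL = j·0.8671; denominator R + jωL = 100 + j0.8671.
Step 4 — H = 7.518e-05 + j0.00867.
Step 5 — Magnitude: |H| = 0.00867 (-41.2 dB); phase: φ = 89.5°.

|H| = 0.00867 (-41.2 dB), φ = 89.5°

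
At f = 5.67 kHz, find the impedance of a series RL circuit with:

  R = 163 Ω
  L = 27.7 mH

Step 1 — Angular frequency: ω = 2π·f = 2π·5670 = 3.563e+04 rad/s.
Step 2 — Component impedances:
  R: Z = R = 163 Ω
  L: Z = jωL = j·3.563e+04·0.0277 = 0 + j986.8 Ω
Step 3 — Series combination: Z_total = R + L = 163 + j986.8 Ω = 1000∠80.6° Ω.

Z = 163 + j986.8 Ω = 1000∠80.6° Ω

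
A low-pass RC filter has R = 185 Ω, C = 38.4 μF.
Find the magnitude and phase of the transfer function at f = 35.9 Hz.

Step 1 — Angular frequency: ω = 2π·35.9 = 225.6 rad/s.
Step 2 — Transfer function: H(jω) = 1/(1 + jωRC).
Step 3 — Denominator: 1 + jωRC = 1 + j·225.6·185·3.84e-05 = 1 + j1.602.
Step 4 — H = 0.2803 - j0.4491.
Step 5 — Magnitude: |H| = 0.5294 (-5.5 dB); phase: φ = -58.0°.

|H| = 0.5294 (-5.5 dB), φ = -58.0°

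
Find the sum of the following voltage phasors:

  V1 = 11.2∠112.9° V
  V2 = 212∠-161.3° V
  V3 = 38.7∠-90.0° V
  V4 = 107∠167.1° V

Step 1 — Convert each phasor to rectangular form:
  V1 = 11.2·(cos(112.9°) + j·sin(112.9°)) = -4.358 + j10.32 V
  V2 = 212·(cos(-161.3°) + j·sin(-161.3°)) = -200.8 - j67.97 V
  V3 = 38.7·(cos(-90.0°) + j·sin(-90.0°)) = 0 - j38.7 V
  V4 = 107·(cos(167.1°) + j·sin(167.1°)) = -104.3 + j23.89 V
Step 2 — Sum components: V_total = -309.5 - j72.46 V.
Step 3 — Convert to polar: |V_total| = 317.8 V, ∠V_total = -166.8°.

V_total = 317.8∠-166.8° V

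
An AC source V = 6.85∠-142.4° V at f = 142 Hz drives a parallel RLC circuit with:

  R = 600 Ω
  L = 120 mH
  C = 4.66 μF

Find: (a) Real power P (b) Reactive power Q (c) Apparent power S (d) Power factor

Step 1 — Angular frequency: ω = 2π·f = 2π·142 = 892.2 rad/s.
Step 2 — Component impedances:
  R: Z = R = 600 Ω
  L: Z = jωL = j·892.2·0.12 = 0 + j107.1 Ω
  C: Z = 1/(jωC) = -j/(ω·C) = 0 - j240.5 Ω
Step 3 — Parallel combination: 1/Z_total = 1/R + 1/L + 1/C; Z_total = 56.24 + j174.9 Ω = 183.7∠72.2° Ω.
Step 4 — Source phasor: V = 6.85∠-142.4° V = -5.427 - j4.179 V.
Step 5 — Current: I = V / Z = -0.0307 + j0.02116 A = 0.03729∠145.4° A.
Step 6 — Complex power: S = V·I* = 0.0782 + j0.2432 VA.
Step 7 — Real power: P = Re(S) = 0.0782 W.
Step 8 — Reactive power: Q = Im(S) = 0.2432 VAR.
Step 9 — Apparent power: |S| = 0.2554 VA.
Step 10 — Power factor: PF = P/|S| = 0.3062 (lagging).

(a) P = 0.0782 W  (b) Q = 0.2432 VAR  (c) S = 0.2554 VA  (d) PF = 0.3062 (lagging)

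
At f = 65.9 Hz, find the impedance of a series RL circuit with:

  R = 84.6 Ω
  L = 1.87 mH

Step 1 — Angular frequency: ω = 2π·f = 2π·65.9 = 414.1 rad/s.
Step 2 — Component impedances:
  R: Z = R = 84.6 Ω
  L: Z = jωL = j·414.1·0.00187 = 0 + j0.7743 Ω
Step 3 — Series combination: Z_total = R + L = 84.6 + j0.7743 Ω = 84.6∠0.5° Ω.

Z = 84.6 + j0.7743 Ω = 84.6∠0.5° Ω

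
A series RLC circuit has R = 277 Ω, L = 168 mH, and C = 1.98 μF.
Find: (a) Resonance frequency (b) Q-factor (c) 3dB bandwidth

Step 1 — Resonance condition Im(Z)=0 gives ω₀ = 1/√(LC).
Step 2 — ω₀ = 1/√(0.168·1.98e-06) = 1734 rad/s.
Step 3 — f₀ = ω₀/(2π) = 276 Hz.
Step 4 — Series Q: Q = ω₀L/R = 1734·0.168/277 = 1.052.
Step 5 — 3dB bandwidth: Δω = ω₀/Q = 1649 rad/s; BW = Δω/(2π) = 262.4 Hz.

(a) f₀ = 276 Hz  (b) Q = 1.052  (c) BW = 262.4 Hz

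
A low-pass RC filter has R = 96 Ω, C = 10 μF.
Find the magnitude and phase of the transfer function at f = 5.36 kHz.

Step 1 — Angular frequency: ω = 2π·5360 = 3.368e+04 rad/s.
Step 2 — Transfer function: H(jω) = 1/(1 + jωRC).
Step 3 — Denominator: 1 + jωRC = 1 + j·3.368e+04·96·1e-05 = 1 + j32.33.
Step 4 — H = 0.0009558 - j0.0309.
Step 5 — Magnitude: |H| = 0.03092 (-30.2 dB); phase: φ = -88.2°.

|H| = 0.03092 (-30.2 dB), φ = -88.2°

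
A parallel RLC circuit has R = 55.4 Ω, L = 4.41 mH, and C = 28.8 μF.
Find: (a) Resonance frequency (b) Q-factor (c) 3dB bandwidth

Step 1 — Resonance: ω₀ = 1/√(LC) = 1/√(0.00441·2.88e-05) = 2806 rad/s.
Step 2 — f₀ = ω₀/(2π) = 446.6 Hz.
Step 3 — Parallel Q: Q = R/(ω₀L) = 55.4/(2806·0.00441) = 4.477.
Step 4 — Bandwidth: Δω = ω₀/Q = 626.8 rad/s; BW = Δω/(2π) = 99.75 Hz.

(a) f₀ = 446.6 Hz  (b) Q = 4.477  (c) BW = 99.75 Hz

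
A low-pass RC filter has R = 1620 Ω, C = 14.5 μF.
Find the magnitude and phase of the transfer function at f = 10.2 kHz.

Step 1 — Angular frequency: ω = 2π·1.02e+04 = 6.409e+04 rad/s.
Step 2 — Transfer function: H(jω) = 1/(1 + jωRC).
Step 3 — Denominator: 1 + jωRC = 1 + j·6.409e+04·1620·1.45e-05 = 1 + j1505.
Step 4 — H = 4.412e-07 - j0.0006643.
Step 5 — Magnitude: |H| = 0.0006643 (-63.6 dB); phase: φ = -90.0°.

|H| = 0.0006643 (-63.6 dB), φ = -90.0°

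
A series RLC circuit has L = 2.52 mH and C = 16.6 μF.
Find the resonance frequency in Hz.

Step 1 — Resonance condition Im(Z)=0 gives ω₀ = 1/√(LC).
Step 2 — ω₀ = 1/√(0.00252·1.66e-05) = 4889 rad/s.
Step 3 — f₀ = ω₀/(2π) = 778.2 Hz.

f₀ = 778.2 Hz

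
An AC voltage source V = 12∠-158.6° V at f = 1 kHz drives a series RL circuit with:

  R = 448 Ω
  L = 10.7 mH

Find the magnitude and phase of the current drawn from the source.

Step 1 — Angular frequency: ω = 2π·f = 2π·1000 = 6283 rad/s.
Step 2 — Component impedances:
  R: Z = R = 448 Ω
  L: Z = jωL = j·6283·0.0107 = 0 + j67.23 Ω
Step 3 — Series combination: Z_total = R + L = 448 + j67.23 Ω = 453∠8.5° Ω.
Step 4 — Source phasor: V = 12∠-158.6° V = -11.17 - j4.379 V.
Step 5 — Ohm's law: I = V / Z_total = (-11.17 - j4.379) / (448 + j67.23) = -0.02582 - j0.005898 A.
Step 6 — Convert to polar: |I| = 0.02649 A, ∠I = -167.1°.

I = 0.02649∠-167.1° A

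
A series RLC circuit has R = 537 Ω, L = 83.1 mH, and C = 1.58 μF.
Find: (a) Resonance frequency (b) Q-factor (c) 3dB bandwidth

Step 1 — Resonance condition Im(Z)=0 gives ω₀ = 1/√(LC).
Step 2 — ω₀ = 1/√(0.0831·1.58e-06) = 2760 rad/s.
Step 3 — f₀ = ω₀/(2π) = 439.2 Hz.
Step 4 — Series Q: Q = ω₀L/R = 2760·0.0831/537 = 0.4271.
Step 5 — 3dB bandwidth: Δω = ω₀/Q = 6462 rad/s; BW = Δω/(2π) = 1028 Hz.

(a) f₀ = 439.2 Hz  (b) Q = 0.4271  (c) BW = 1028 Hz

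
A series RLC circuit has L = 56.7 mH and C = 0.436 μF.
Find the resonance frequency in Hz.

Step 1 — Resonance condition Im(Z)=0 gives ω₀ = 1/√(LC).
Step 2 — ω₀ = 1/√(0.0567·4.36e-07) = 6360 rad/s.
Step 3 — f₀ = ω₀/(2π) = 1012 Hz.

f₀ = 1012 Hz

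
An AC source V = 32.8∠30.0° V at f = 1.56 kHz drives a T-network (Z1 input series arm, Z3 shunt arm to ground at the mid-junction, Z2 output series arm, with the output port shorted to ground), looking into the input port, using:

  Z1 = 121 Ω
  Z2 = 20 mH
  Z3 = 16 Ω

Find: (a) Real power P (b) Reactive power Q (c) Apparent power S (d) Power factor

Step 1 — Angular frequency: ω = 2π·f = 2π·1560 = 9802 rad/s.
Step 2 — Component impedances:
  Z1: Z = R = 121 Ω
  Z2: Z = jωL = j·9802·0.02 = 0 + j196 Ω
  Z3: Z = R = 16 Ω
Step 3 — With the output port shorted to ground, the output series arm Z2 runs from the junction to ground; the shunt arm Z3 also runs from the junction to ground. They appear in parallel: Z3 || Z2 = 15.89 + j1.297 Ω.
Step 4 — Series with input arm Z1: Z_in = Z1 + (Z3 || Z2) = 136.9 + j1.297 Ω = 136.9∠0.5° Ω.
Step 5 — Source phasor: V = 32.8∠30.0° V = 28.41 + j16.4 V.
Step 6 — Current: I = V / Z = 0.2086 + j0.1178 A = 0.2396∠29.5° A.
Step 7 — Complex power: S = V·I* = 7.858 + j0.07447 VA.
Step 8 — Real power: P = Re(S) = 7.858 W.
Step 9 — Reactive power: Q = Im(S) = 0.07447 VAR.
Step 10 — Apparent power: |S| = 7.859 VA.
Step 11 — Power factor: PF = P/|S| = 1 (lagging).

(a) P = 7.858 W  (b) Q = 0.07447 VAR  (c) S = 7.859 VA  (d) PF = 1 (lagging)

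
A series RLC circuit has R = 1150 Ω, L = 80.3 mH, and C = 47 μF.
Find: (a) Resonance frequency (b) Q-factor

Step 1 — Resonance condition Im(Z)=0 gives ω₀ = 1/√(LC).
Step 2 — ω₀ = 1/√(0.0803·4.7e-05) = 514.7 rad/s.
Step 3 — f₀ = ω₀/(2π) = 81.92 Hz.
Step 4 — Series Q: Q = ω₀L/R = 514.7·0.0803/1150 = 0.03594.

(a) f₀ = 81.92 Hz  (b) Q = 0.03594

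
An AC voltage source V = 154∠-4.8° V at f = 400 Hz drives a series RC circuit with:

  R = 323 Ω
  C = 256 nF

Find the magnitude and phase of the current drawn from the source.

Step 1 — Angular frequency: ω = 2π·f = 2π·400 = 2513 rad/s.
Step 2 — Component impedances:
  R: Z = R = 323 Ω
  C: Z = 1/(jωC) = -j/(ω·C) = 0 - j1554 Ω
Step 3 — Series combination: Z_total = R + C = 323 - j1554 Ω = 1587∠-78.3° Ω.
Step 4 — Source phasor: V = 154∠-4.8° V = 153.5 - j12.89 V.
Step 5 — Ohm's law: I = V / Z_total = (153.5 - j12.89) / (323 - j1554) = 0.02762 + j0.093 A.
Step 6 — Convert to polar: |I| = 0.09701 A, ∠I = 73.5°.

I = 0.09701∠73.5° A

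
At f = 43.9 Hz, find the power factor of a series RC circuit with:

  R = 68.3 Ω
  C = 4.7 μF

Step 1 — Angular frequency: ω = 2π·f = 2π·43.9 = 275.8 rad/s.
Step 2 — Component impedances:
  R: Z = R = 68.3 Ω
  C: Z = 1/(jωC) = -j/(ω·C) = 0 - j771.4 Ω
Step 3 — Series combination: Z_total = R + C = 68.3 - j771.4 Ω = 774.4∠-84.9° Ω.
Step 4 — Power factor: PF = cos(φ) = Re(Z)/|Z| = 68.3/774.4 = 0.0882.
Step 5 — Type: Im(Z) = -771.4 ⇒ leading (phase φ = -84.9°).

PF = 0.0882 (leading, φ = -84.9°)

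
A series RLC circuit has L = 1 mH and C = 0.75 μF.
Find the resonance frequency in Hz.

Step 1 — Resonance condition Im(Z)=0 gives ω₀ = 1/√(LC).
Step 2 — ω₀ = 1/√(0.001·7.5e-07) = 3.651e+04 rad/s.
Step 3 — f₀ = ω₀/(2π) = 5812 Hz.

f₀ = 5812 Hz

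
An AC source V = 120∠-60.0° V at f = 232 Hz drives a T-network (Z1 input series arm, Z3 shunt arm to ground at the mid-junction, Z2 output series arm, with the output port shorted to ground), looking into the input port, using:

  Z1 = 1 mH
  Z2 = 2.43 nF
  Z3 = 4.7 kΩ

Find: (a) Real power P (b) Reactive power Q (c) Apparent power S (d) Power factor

Step 1 — Angular frequency: ω = 2π·f = 2π·232 = 1458 rad/s.
Step 2 — Component impedances:
  Z1: Z = jωL = j·1458·0.001 = 0 + j1.458 Ω
  Z2: Z = 1/(jωC) = -j/(ω·C) = 0 - j2.823e+05 Ω
  Z3: Z = R = 4700 Ω
Step 3 — With the output port shorted to ground, the output series arm Z2 runs from the junction to ground; the shunt arm Z3 also runs from the junction to ground. They appear in parallel: Z3 || Z2 = 4699 - j78.23 Ω.
Step 4 — Series with input arm Z1: Z_in = Z1 + (Z3 || Z2) = 4699 - j76.77 Ω = 4699∠-0.9° Ω.
Step 5 — Source phasor: V = 120∠-60.0° V = 60 - j103.9 V.
Step 6 — Current: I = V / Z = 0.01313 - j0.0219 A = 0.02554∠-59.1° A.
Step 7 — Complex power: S = V·I* = 3.064 - j0.05006 VA.
Step 8 — Real power: P = Re(S) = 3.064 W.
Step 9 — Reactive power: Q = Im(S) = -0.05006 VAR.
Step 10 — Apparent power: |S| = 3.064 VA.
Step 11 — Power factor: PF = P/|S| = 0.9999 (leading).

(a) P = 3.064 W  (b) Q = -0.05006 VAR  (c) S = 3.064 VA  (d) PF = 0.9999 (leading)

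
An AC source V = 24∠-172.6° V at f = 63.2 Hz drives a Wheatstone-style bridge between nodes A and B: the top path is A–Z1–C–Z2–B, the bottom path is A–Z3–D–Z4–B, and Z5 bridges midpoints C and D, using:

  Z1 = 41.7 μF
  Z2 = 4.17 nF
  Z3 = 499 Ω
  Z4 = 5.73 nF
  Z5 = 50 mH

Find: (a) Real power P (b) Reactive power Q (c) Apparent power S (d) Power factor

Step 1 — Angular frequency: ω = 2π·f = 2π·63.2 = 397.1 rad/s.
Step 2 — Component impedances:
  Z1: Z = 1/(jωC) = -j/(ω·C) = 0 - j60.39 Ω
  Z2: Z = 1/(jωC) = -j/(ω·C) = 0 - j6.039e+05 Ω
  Z3: Z = R = 499 Ω
  Z4: Z = 1/(jωC) = -j/(ω·C) = 0 - j4.395e+05 Ω
  Z5: Z = jωL = j·397.1·0.05 = 0 + j19.85 Ω
Step 3 — Bridge requires nodal analysis (the Z5 bridge couples midpoints C and D, so the two paths cannot be reduced to a simple series/parallel combination). Setting node B to ground and injecting 1 A at node A, the 3-node admittance system at A, C, D solves to V_A = Z_AB = 4.76 - j2.544e+05 Ω = 2.544e+05∠-90.0° Ω.
Step 4 — Source phasor: V = 24∠-172.6° V = -23.8 - j3.091 V.
Step 5 — Current: I = V / Z = 1.215e-05 - j9.355e-05 A = 9.433e-05∠-82.6° A.
Step 6 — Complex power: S = V·I* = 4.236e-08 - j0.002264 VA.
Step 7 — Real power: P = Re(S) = 4.236e-08 W.
Step 8 — Reactive power: Q = Im(S) = -0.002264 VAR.
Step 9 — Apparent power: |S| = 0.002264 VA.
Step 10 — Power factor: PF = P/|S| = 1.871e-05 (leading).

(a) P = 4.236e-08 W  (b) Q = -0.002264 VAR  (c) S = 0.002264 VA  (d) PF = 1.871e-05 (leading)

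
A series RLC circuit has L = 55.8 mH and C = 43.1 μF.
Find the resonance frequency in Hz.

Step 1 — Resonance condition Im(Z)=0 gives ω₀ = 1/√(LC).
Step 2 — ω₀ = 1/√(0.0558·4.31e-05) = 644.8 rad/s.
Step 3 — f₀ = ω₀/(2π) = 102.6 Hz.

f₀ = 102.6 Hz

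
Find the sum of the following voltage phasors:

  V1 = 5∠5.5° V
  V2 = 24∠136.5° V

Step 1 — Convert each phasor to rectangular form:
  V1 = 5·(cos(5.5°) + j·sin(5.5°)) = 4.977 + j0.4792 V
  V2 = 24·(cos(136.5°) + j·sin(136.5°)) = -17.41 + j16.52 V
Step 2 — Sum components: V_total = -12.43 + j17 V.
Step 3 — Convert to polar: |V_total| = 21.06 V, ∠V_total = 126.2°.

V_total = 21.06∠126.2° V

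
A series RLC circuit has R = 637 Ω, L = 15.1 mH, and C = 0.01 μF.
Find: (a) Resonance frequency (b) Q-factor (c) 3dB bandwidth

Step 1 — Resonance condition Im(Z)=0 gives ω₀ = 1/√(LC).
Step 2 — ω₀ = 1/√(0.0151·1e-08) = 8.138e+04 rad/s.
Step 3 — f₀ = ω₀/(2π) = 1.295e+04 Hz.
Step 4 — Series Q: Q = ω₀L/R = 8.138e+04·0.0151/637 = 1.929.
Step 5 — 3dB bandwidth: Δω = ω₀/Q = 4.219e+04 rad/s; BW = Δω/(2π) = 6714 Hz.

(a) f₀ = 1.295e+04 Hz  (b) Q = 1.929  (c) BW = 6714 Hz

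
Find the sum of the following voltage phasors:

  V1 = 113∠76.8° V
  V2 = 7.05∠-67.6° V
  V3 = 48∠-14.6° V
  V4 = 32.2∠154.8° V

Step 1 — Convert each phasor to rectangular form:
  V1 = 113·(cos(76.8°) + j·sin(76.8°)) = 25.8 + j110 V
  V2 = 7.05·(cos(-67.6°) + j·sin(-67.6°)) = 2.687 - j6.518 V
  V3 = 48·(cos(-14.6°) + j·sin(-14.6°)) = 46.45 - j12.1 V
  V4 = 32.2·(cos(154.8°) + j·sin(154.8°)) = -29.14 + j13.71 V
Step 2 — Sum components: V_total = 45.8 + j105.1 V.
Step 3 — Convert to polar: |V_total| = 114.7 V, ∠V_total = 66.5°.

V_total = 114.7∠66.5° V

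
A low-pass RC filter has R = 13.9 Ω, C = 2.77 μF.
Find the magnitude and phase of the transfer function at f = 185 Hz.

Step 1 — Angular frequency: ω = 2π·185 = 1162 rad/s.
Step 2 — Transfer function: H(jω) = 1/(1 + jωRC).
Step 3 — Denominator: 1 + jωRC = 1 + j·1162·13.9·2.77e-06 = 1 + j0.04476.
Step 4 — H = 0.998 - j0.04467.
Step 5 — Magnitude: |H| = 0.999 (-0.0 dB); phase: φ = -2.6°.

|H| = 0.999 (-0.0 dB), φ = -2.6°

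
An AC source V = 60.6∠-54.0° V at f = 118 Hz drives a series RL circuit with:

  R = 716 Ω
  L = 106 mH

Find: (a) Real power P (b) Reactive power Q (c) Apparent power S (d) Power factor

Step 1 — Angular frequency: ω = 2π·f = 2π·118 = 741.4 rad/s.
Step 2 — Component impedances:
  R: Z = R = 716 Ω
  L: Z = jωL = j·741.4·0.106 = 0 + j78.59 Ω
Step 3 — Series combination: Z_total = R + L = 716 + j78.59 Ω = 720.3∠6.3° Ω.
Step 4 — Source phasor: V = 60.6∠-54.0° V = 35.62 - j49.03 V.
Step 5 — Current: I = V / Z = 0.04173 - j0.07305 A = 0.08413∠-60.3° A.
Step 6 — Complex power: S = V·I* = 5.068 + j0.5563 VA.
Step 7 — Real power: P = Re(S) = 5.068 W.
Step 8 — Reactive power: Q = Im(S) = 0.5563 VAR.
Step 9 — Apparent power: |S| = 5.098 VA.
Step 10 — Power factor: PF = P/|S| = 0.994 (lagging).

(a) P = 5.068 W  (b) Q = 0.5563 VAR  (c) S = 5.098 VA  (d) PF = 0.994 (lagging)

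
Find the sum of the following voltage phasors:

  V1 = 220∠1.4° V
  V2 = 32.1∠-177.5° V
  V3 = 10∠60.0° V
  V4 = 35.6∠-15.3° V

Step 1 — Convert each phasor to rectangular form:
  V1 = 220·(cos(1.4°) + j·sin(1.4°)) = 219.9 + j5.375 V
  V2 = 32.1·(cos(-177.5°) + j·sin(-177.5°)) = -32.07 - j1.4 V
  V3 = 10·(cos(60.0°) + j·sin(60.0°)) = 5 + j8.66 V
  V4 = 35.6·(cos(-15.3°) + j·sin(-15.3°)) = 34.34 - j9.394 V
Step 2 — Sum components: V_total = 227.2 + j3.241 V.
Step 3 — Convert to polar: |V_total| = 227.2 V, ∠V_total = 0.8°.

V_total = 227.2∠0.8° V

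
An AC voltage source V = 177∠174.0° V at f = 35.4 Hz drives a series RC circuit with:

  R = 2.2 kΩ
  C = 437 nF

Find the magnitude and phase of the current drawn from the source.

Step 1 — Angular frequency: ω = 2π·f = 2π·35.4 = 222.4 rad/s.
Step 2 — Component impedances:
  R: Z = R = 2200 Ω
  C: Z = 1/(jωC) = -j/(ω·C) = 0 - j1.029e+04 Ω
Step 3 — Series combination: Z_total = R + C = 2200 - j1.029e+04 Ω = 1.052e+04∠-77.9° Ω.
Step 4 — Source phasor: V = 177∠174.0° V = -176 + j18.5 V.
Step 5 — Ohm's law: I = V / Z_total = (-176 + j18.5) / (2200 - j1.029e+04) = -0.005219 - j0.01599 A.
Step 6 — Convert to polar: |I| = 0.01682 A, ∠I = -108.1°.

I = 0.01682∠-108.1° A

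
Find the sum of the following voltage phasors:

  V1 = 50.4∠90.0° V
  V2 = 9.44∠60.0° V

Step 1 — Convert each phasor to rectangular form:
  V1 = 50.4·(cos(90.0°) + j·sin(90.0°)) = 0 + j50.4 V
  V2 = 9.44·(cos(60.0°) + j·sin(60.0°)) = 4.72 + j8.175 V
Step 2 — Sum components: V_total = 4.72 + j58.58 V.
Step 3 — Convert to polar: |V_total| = 58.77 V, ∠V_total = 85.4°.

V_total = 58.77∠85.4° V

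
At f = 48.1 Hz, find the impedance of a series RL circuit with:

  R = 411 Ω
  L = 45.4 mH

Step 1 — Angular frequency: ω = 2π·f = 2π·48.1 = 302.2 rad/s.
Step 2 — Component impedances:
  R: Z = R = 411 Ω
  L: Z = jωL = j·302.2·0.0454 = 0 + j13.72 Ω
Step 3 — Series combination: Z_total = R + L = 411 + j13.72 Ω = 411.2∠1.9° Ω.

Z = 411 + j13.72 Ω = 411.2∠1.9° Ω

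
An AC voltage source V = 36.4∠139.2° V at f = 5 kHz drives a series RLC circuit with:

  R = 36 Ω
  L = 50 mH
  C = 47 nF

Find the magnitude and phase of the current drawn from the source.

Step 1 — Angular frequency: ω = 2π·f = 2π·5000 = 3.142e+04 rad/s.
Step 2 — Component impedances:
  R: Z = R = 36 Ω
  L: Z = jωL = j·3.142e+04·0.05 = 0 + j1571 Ω
  C: Z = 1/(jωC) = -j/(ω·C) = 0 - j677.3 Ω
Step 3 — Series combination: Z_total = R + L + C = 36 + j893.5 Ω = 894.3∠87.7° Ω.
Step 4 — Source phasor: V = 36.4∠139.2° V = -27.55 + j23.78 V.
Step 5 — Ohm's law: I = V / Z_total = (-27.55 + j23.78) / (36 + j893.5) = 0.02533 + j0.03186 A.
Step 6 — Convert to polar: |I| = 0.0407 A, ∠I = 51.5°.

I = 0.0407∠51.5° A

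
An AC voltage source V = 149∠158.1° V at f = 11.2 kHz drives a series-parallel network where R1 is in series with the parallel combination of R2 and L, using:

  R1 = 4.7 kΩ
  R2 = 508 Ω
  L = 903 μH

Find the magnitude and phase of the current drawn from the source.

Step 1 — Angular frequency: ω = 2π·f = 2π·1.12e+04 = 7.037e+04 rad/s.
Step 2 — Component impedances:
  R1: Z = R = 4700 Ω
  R2: Z = R = 508 Ω
  L: Z = jωL = j·7.037e+04·0.000903 = 0 + j63.55 Ω
Step 3 — Parallel branch: R2 || L = 1/(1/R2 + 1/L) = 7.826 + j62.57 Ω.
Step 4 — Series with R1: Z_total = R1 + (R2 || L) = 4708 + j62.57 Ω = 4708∠0.8° Ω.
Step 5 — Source phasor: V = 149∠158.1° V = -138.2 + j55.58 V.
Step 6 — Ohm's law: I = V / Z_total = (-138.2 + j55.58) / (4708 + j62.57) = -0.0292 + j0.01219 A.
Step 7 — Convert to polar: |I| = 0.03165 A, ∠I = 157.3°.

I = 0.03165∠157.3° A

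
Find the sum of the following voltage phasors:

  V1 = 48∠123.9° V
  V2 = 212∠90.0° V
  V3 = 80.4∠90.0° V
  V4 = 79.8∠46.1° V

Step 1 — Convert each phasor to rectangular form:
  V1 = 48·(cos(123.9°) + j·sin(123.9°)) = -26.77 + j39.84 V
  V2 = 212·(cos(90.0°) + j·sin(90.0°)) = 0 + j212 V
  V3 = 80.4·(cos(90.0°) + j·sin(90.0°)) = 0 + j80.4 V
  V4 = 79.8·(cos(46.1°) + j·sin(46.1°)) = 55.33 + j57.5 V
Step 2 — Sum components: V_total = 28.56 + j389.7 V.
Step 3 — Convert to polar: |V_total| = 390.8 V, ∠V_total = 85.8°.

V_total = 390.8∠85.8° V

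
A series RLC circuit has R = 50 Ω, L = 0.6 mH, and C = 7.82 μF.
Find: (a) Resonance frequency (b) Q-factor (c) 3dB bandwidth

Step 1 — Resonance: ω₀ = 1/√(LC) = 1/√(0.0006·7.82e-06) = 1.46e+04 rad/s.
Step 2 — f₀ = ω₀/(2π) = 2323 Hz.
Step 3 — Series Q: Q = ω₀L/R = 1.46e+04·0.0006/50 = 0.1752.
Step 4 — Bandwidth: Δω = ω₀/Q = 8.333e+04 rad/s; BW = Δω/(2π) = 1.326e+04 Hz.

(a) f₀ = 2323 Hz  (b) Q = 0.1752  (c) BW = 1.326e+04 Hz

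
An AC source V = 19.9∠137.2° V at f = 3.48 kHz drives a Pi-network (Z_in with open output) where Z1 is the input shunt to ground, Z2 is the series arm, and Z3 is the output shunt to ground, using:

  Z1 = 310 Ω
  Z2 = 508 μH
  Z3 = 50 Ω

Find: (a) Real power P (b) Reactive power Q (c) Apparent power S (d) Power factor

Step 1 — Angular frequency: ω = 2π·f = 2π·3480 = 2.187e+04 rad/s.
Step 2 — Component impedances:
  Z1: Z = R = 310 Ω
  Z2: Z = jωL = j·2.187e+04·0.000508 = 0 + j11.11 Ω
  Z3: Z = R = 50 Ω
Step 3 — With open output, the series arm Z2 and the output shunt Z3 appear in series to ground: Z2 + Z3 = 50 + j11.11 Ω.
Step 4 — Parallel with input shunt Z1: Z_in = Z1 || (Z2 + Z3) = 43.31 + j8.229 Ω = 44.08∠10.8° Ω.
Step 5 — Source phasor: V = 19.9∠137.2° V = -14.6 + j13.52 V.
Step 6 — Current: I = V / Z = -0.2681 + j0.3631 A = 0.4514∠126.4° A.
Step 7 — Complex power: S = V·I* = 8.825 + j1.677 VA.
Step 8 — Real power: P = Re(S) = 8.825 W.
Step 9 — Reactive power: Q = Im(S) = 1.677 VAR.
Step 10 — Apparent power: |S| = 8.983 VA.
Step 11 — Power factor: PF = P/|S| = 0.9824 (lagging).

(a) P = 8.825 W  (b) Q = 1.677 VAR  (c) S = 8.983 VA  (d) PF = 0.9824 (lagging)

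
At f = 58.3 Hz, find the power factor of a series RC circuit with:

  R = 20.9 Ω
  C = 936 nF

Step 1 — Angular frequency: ω = 2π·f = 2π·58.3 = 366.3 rad/s.
Step 2 — Component impedances:
  R: Z = R = 20.9 Ω
  C: Z = 1/(jωC) = -j/(ω·C) = 0 - j2917 Ω
Step 3 — Series combination: Z_total = R + C = 20.9 - j2917 Ω = 2917∠-89.6° Ω.
Step 4 — Power factor: PF = cos(φ) = Re(Z)/|Z| = 20.9/2916.7 = 0.007166.
Step 5 — Type: Im(Z) = -2917 ⇒ leading (phase φ = -89.6°).

PF = 0.007166 (leading, φ = -89.6°)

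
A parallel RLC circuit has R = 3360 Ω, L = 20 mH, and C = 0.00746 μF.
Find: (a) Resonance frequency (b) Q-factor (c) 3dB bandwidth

Step 1 — Resonance: ω₀ = 1/√(LC) = 1/√(0.02·7.46e-09) = 8.187e+04 rad/s.
Step 2 — f₀ = ω₀/(2π) = 1.303e+04 Hz.
Step 3 — Parallel Q: Q = R/(ω₀L) = 3360/(8.187e+04·0.02) = 2.052.
Step 4 — Bandwidth: Δω = ω₀/Q = 3.99e+04 rad/s; BW = Δω/(2π) = 6350 Hz.

(a) f₀ = 1.303e+04 Hz  (b) Q = 2.052  (c) BW = 6350 Hz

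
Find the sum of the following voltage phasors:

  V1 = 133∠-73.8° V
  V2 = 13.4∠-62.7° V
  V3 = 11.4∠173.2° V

Step 1 — Convert each phasor to rectangular form:
  V1 = 133·(cos(-73.8°) + j·sin(-73.8°)) = 37.11 - j127.7 V
  V2 = 13.4·(cos(-62.7°) + j·sin(-62.7°)) = 6.146 - j11.91 V
  V3 = 11.4·(cos(173.2°) + j·sin(173.2°)) = -11.32 + j1.35 V
Step 2 — Sum components: V_total = 31.93 - j138.3 V.
Step 3 — Convert to polar: |V_total| = 141.9 V, ∠V_total = -77.0°.

V_total = 141.9∠-77.0° V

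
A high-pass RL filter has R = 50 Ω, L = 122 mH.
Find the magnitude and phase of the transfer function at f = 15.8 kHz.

Step 1 — Angular frequency: ω = 2π·1.58e+04 = 9.927e+04 rad/s.
Step 2 — Transfer function: H(jω) = jωL/(R + jωL).
Step 3 — Numerator jωL = j·1.211e+04; denominator R + jωL = 50 + j1.211e+04.
Step 4 — H = 1 + j0.004128.
Step 5 — Magnitude: |H| = 1 (-0.0 dB); phase: φ = 0.2°.

|H| = 1 (-0.0 dB), φ = 0.2°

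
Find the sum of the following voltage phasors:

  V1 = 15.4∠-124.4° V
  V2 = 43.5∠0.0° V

Step 1 — Convert each phasor to rectangular form:
  V1 = 15.4·(cos(-124.4°) + j·sin(-124.4°)) = -8.7 - j12.71 V
  V2 = 43.5·(cos(0.0°) + j·sin(0.0°)) = 43.5 V
Step 2 — Sum components: V_total = 34.8 - j12.71 V.
Step 3 — Convert to polar: |V_total| = 37.05 V, ∠V_total = -20.1°.

V_total = 37.05∠-20.1° V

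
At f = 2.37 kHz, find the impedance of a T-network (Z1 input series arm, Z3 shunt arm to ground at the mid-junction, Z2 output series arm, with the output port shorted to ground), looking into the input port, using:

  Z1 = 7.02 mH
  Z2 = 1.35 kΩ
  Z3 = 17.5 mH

Step 1 — Angular frequency: ω = 2π·f = 2π·2370 = 1.489e+04 rad/s.
Step 2 — Component impedances:
  Z1: Z = jωL = j·1.489e+04·0.00702 = 0 + j104.5 Ω
  Z2: Z = R = 1350 Ω
  Z3: Z = jωL = j·1.489e+04·0.0175 = 0 + j260.6 Ω
Step 3 — With the output port shorted to ground, the output series arm Z2 runs from the junction to ground; the shunt arm Z3 also runs from the junction to ground. They appear in parallel: Z3 || Z2 = 48.5 + j251.2 Ω.
Step 4 — Series with input arm Z1: Z_in = Z1 + (Z3 || Z2) = 48.5 + j355.8 Ω = 359.1∠82.2° Ω.

Z = 48.5 + j355.8 Ω = 359.1∠82.2° Ω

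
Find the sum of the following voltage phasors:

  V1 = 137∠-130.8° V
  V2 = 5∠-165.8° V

Step 1 — Convert each phasor to rectangular form:
  V1 = 137·(cos(-130.8°) + j·sin(-130.8°)) = -89.52 - j103.7 V
  V2 = 5·(cos(-165.8°) + j·sin(-165.8°)) = -4.847 - j1.227 V
Step 2 — Sum components: V_total = -94.37 - j104.9 V.
Step 3 — Convert to polar: |V_total| = 141.1 V, ∠V_total = -132.0°.

V_total = 141.1∠-132.0° V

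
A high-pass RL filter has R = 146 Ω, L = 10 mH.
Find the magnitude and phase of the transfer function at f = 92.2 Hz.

Step 1 — Angular frequency: ω = 2π·92.2 = 579.3 rad/s.
Step 2 — Transfer function: H(jω) = jωL/(R + jωL).
Step 3 — Numerator jωL = j·5.793; denominator R + jωL = 146 + j5.793.
Step 4 — H = 0.001572 + j0.03962.
Step 5 — Magnitude: |H| = 0.03965 (-28.0 dB); phase: φ = 87.7°.

|H| = 0.03965 (-28.0 dB), φ = 87.7°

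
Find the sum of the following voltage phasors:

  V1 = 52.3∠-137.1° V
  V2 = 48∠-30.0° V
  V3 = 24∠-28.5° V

Step 1 — Convert each phasor to rectangular form:
  V1 = 52.3·(cos(-137.1°) + j·sin(-137.1°)) = -38.31 - j35.6 V
  V2 = 48·(cos(-30.0°) + j·sin(-30.0°)) = 41.57 - j24 V
  V3 = 24·(cos(-28.5°) + j·sin(-28.5°)) = 21.09 - j11.45 V
Step 2 — Sum components: V_total = 24.35 - j71.05 V.
Step 3 — Convert to polar: |V_total| = 75.11 V, ∠V_total = -71.1°.

V_total = 75.11∠-71.1° V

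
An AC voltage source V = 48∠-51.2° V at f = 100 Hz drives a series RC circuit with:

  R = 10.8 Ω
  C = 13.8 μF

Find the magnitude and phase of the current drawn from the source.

Step 1 — Angular frequency: ω = 2π·f = 2π·100 = 628.3 rad/s.
Step 2 — Component impedances:
  R: Z = R = 10.8 Ω
  C: Z = 1/(jωC) = -j/(ω·C) = 0 - j115.3 Ω
Step 3 — Series combination: Z_total = R + C = 10.8 - j115.3 Ω = 115.8∠-84.7° Ω.
Step 4 — Source phasor: V = 48∠-51.2° V = 30.08 - j37.41 V.
Step 5 — Ohm's law: I = V / Z_total = (30.08 - j37.41) / (10.8 - j115.3) = 0.3457 + j0.2284 A.
Step 6 — Convert to polar: |I| = 0.4144 A, ∠I = 33.5°.

I = 0.4144∠33.5° A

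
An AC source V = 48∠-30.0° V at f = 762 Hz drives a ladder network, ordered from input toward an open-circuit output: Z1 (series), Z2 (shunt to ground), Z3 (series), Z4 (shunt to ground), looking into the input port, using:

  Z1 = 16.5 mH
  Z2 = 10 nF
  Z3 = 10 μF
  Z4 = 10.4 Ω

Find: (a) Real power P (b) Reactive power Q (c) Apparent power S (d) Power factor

Step 1 — Angular frequency: ω = 2π·f = 2π·762 = 4788 rad/s.
Step 2 — Component impedances:
  Z1: Z = jωL = j·4788·0.0165 = 0 + j79 Ω
  Z2: Z = 1/(jωC) = -j/(ω·C) = 0 - j2.089e+04 Ω
  Z3: Z = 1/(jωC) = -j/(ω·C) = 0 - j20.89 Ω
  Z4: Z = R = 10.4 Ω
Step 3 — Ladder network (open output): work backward from the far end, alternating series and parallel combinations. Z_in = 10.38 + j58.13 Ω = 59.05∠79.9° Ω.
Step 4 — Source phasor: V = 48∠-30.0° V = 41.57 - j24 V.
Step 5 — Current: I = V / Z = -0.2764 - j0.7645 A = 0.8129∠-109.9° A.
Step 6 — Complex power: S = V·I* = 6.859 + j38.41 VA.
Step 7 — Real power: P = Re(S) = 6.859 W.
Step 8 — Reactive power: Q = Im(S) = 38.41 VAR.
Step 9 — Apparent power: |S| = 39.02 VA.
Step 10 — Power factor: PF = P/|S| = 0.1758 (lagging).

(a) P = 6.859 W  (b) Q = 38.41 VAR  (c) S = 39.02 VA  (d) PF = 0.1758 (lagging)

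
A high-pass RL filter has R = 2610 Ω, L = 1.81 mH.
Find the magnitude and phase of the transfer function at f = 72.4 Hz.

Step 1 — Angular frequency: ω = 2π·72.4 = 454.9 rad/s.
Step 2 — Transfer function: H(jω) = jωL/(R + jωL).
Step 3 — Numerator jωL = j·0.8234; denominator R + jωL = 2610 + j0.8234.
Step 4 — H = 9.952e-08 + j0.0003155.
Step 5 — Magnitude: |H| = 0.0003155 (-70.0 dB); phase: φ = 90.0°.

|H| = 0.0003155 (-70.0 dB), φ = 90.0°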